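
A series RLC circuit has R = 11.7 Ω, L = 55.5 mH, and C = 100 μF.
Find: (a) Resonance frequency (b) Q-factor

Step 1 — Resonance condition Im(Z)=0 gives ω₀ = 1/√(LC).
Step 2 — ω₀ = 1/√(0.0555·0.0001) = 424.5 rad/s.
Step 3 — f₀ = ω₀/(2π) = 67.56 Hz.
Step 4 — Series Q: Q = ω₀L/R = 424.5·0.0555/11.7 = 2.014.

(a) f₀ = 67.56 Hz  (b) Q = 2.014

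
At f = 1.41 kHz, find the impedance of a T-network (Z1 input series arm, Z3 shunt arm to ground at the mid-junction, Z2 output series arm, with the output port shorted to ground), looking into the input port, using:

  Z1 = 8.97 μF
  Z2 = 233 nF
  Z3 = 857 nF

Step 1 — Angular frequency: ω = 2π·f = 2π·1410 = 8859 rad/s.
Step 2 — Component impedances:
  Z1: Z = 1/(jωC) = -j/(ω·C) = 0 - j12.58 Ω
  Z2: Z = 1/(jωC) = -j/(ω·C) = 0 - j484.4 Ω
  Z3: Z = 1/(jωC) = -j/(ω·C) = 0 - j131.7 Ω
Step 3 — With the output port shorted to ground, the output series arm Z2 runs from the junction to ground; the shunt arm Z3 also runs from the junction to ground. They appear in parallel: Z3 || Z2 = 0 - j103.6 Ω.
Step 4 — Series with input arm Z1: Z_in = Z1 + (Z3 || Z2) = 0 - j116.1 Ω = 116.1∠-90.0° Ω.

Z = 0 - j116.1 Ω = 116.1∠-90.0° Ω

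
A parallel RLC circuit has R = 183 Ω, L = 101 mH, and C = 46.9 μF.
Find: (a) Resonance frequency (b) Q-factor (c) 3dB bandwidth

Step 1 — Resonance: ω₀ = 1/√(LC) = 1/√(0.101·4.69e-05) = 459.5 rad/s.
Step 2 — f₀ = ω₀/(2π) = 73.13 Hz.
Step 3 — Parallel Q: Q = R/(ω₀L) = 183/(459.5·0.101) = 3.943.
Step 4 — Bandwidth: Δω = ω₀/Q = 116.5 rad/s; BW = Δω/(2π) = 18.54 Hz.

(a) f₀ = 73.13 Hz  (b) Q = 3.943  (c) BW = 18.54 Hz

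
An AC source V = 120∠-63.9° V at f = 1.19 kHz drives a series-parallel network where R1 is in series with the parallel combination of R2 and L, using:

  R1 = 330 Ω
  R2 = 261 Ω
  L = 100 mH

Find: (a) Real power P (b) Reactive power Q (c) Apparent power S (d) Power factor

Step 1 — Angular frequency: ω = 2π·f = 2π·1190 = 7477 rad/s.
Step 2 — Component impedances:
  R1: Z = R = 330 Ω
  R2: Z = R = 261 Ω
  L: Z = jωL = j·7477·0.1 = 0 + j747.7 Ω
Step 3 — Parallel branch: R2 || L = 1/(1/R2 + 1/L) = 232.7 + j81.21 Ω.
Step 4 — Series with R1: Z_total = R1 + (R2 || L) = 562.7 + j81.21 Ω = 568.5∠8.2° Ω.
Step 5 — Source phasor: V = 120∠-63.9° V = 52.79 - j107.8 V.
Step 6 — Current: I = V / Z = 0.06483 - j0.2009 A = 0.2111∠-72.1° A.
Step 7 — Complex power: S = V·I* = 25.07 + j3.619 VA.
Step 8 — Real power: P = Re(S) = 25.07 W.
Step 9 — Reactive power: Q = Im(S) = 3.619 VAR.
Step 10 — Apparent power: |S| = 25.33 VA.
Step 11 — Power factor: PF = P/|S| = 0.9897 (lagging).

(a) P = 25.07 W  (b) Q = 3.619 VAR  (c) S = 25.33 VA  (d) PF = 0.9897 (lagging)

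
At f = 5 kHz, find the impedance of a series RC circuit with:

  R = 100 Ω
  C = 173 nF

Step 1 — Angular frequency: ω = 2π·f = 2π·5000 = 3.142e+04 rad/s.
Step 2 — Component impedances:
  R: Z = R = 100 Ω
  C: Z = 1/(jωC) = -j/(ω·C) = 0 - j184 Ω
Step 3 — Series combination: Z_total = R + C = 100 - j184 Ω = 209.4∠-61.5° Ω.

Z = 100 - j184 Ω = 209.4∠-61.5° Ω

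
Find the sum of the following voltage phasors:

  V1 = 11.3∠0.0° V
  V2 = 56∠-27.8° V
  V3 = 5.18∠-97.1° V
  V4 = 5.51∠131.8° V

Step 1 — Convert each phasor to rectangular form:
  V1 = 11.3·(cos(0.0°) + j·sin(0.0°)) = 11.3 V
  V2 = 56·(cos(-27.8°) + j·sin(-27.8°)) = 49.54 - j26.12 V
  V3 = 5.18·(cos(-97.1°) + j·sin(-97.1°)) = -0.6403 - j5.14 V
  V4 = 5.51·(cos(131.8°) + j·sin(131.8°)) = -3.673 + j4.108 V
Step 2 — Sum components: V_total = 56.52 - j27.15 V.
Step 3 — Convert to polar: |V_total| = 62.71 V, ∠V_total = -25.7°.

V_total = 62.71∠-25.7° V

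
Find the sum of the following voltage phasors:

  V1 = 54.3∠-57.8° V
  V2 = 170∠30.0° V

Step 1 — Convert each phasor to rectangular form:
  V1 = 54.3·(cos(-57.8°) + j·sin(-57.8°)) = 28.94 - j45.95 V
  V2 = 170·(cos(30.0°) + j·sin(30.0°)) = 147.2 + j85 V
Step 2 — Sum components: V_total = 176.2 + j39.05 V.
Step 3 — Convert to polar: |V_total| = 180.4 V, ∠V_total = 12.5°.

V_total = 180.4∠12.5° V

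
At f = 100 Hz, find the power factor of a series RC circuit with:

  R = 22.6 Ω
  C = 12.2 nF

Step 1 — Angular frequency: ω = 2π·f = 2π·100 = 628.3 rad/s.
Step 2 — Component impedances:
  R: Z = R = 22.6 Ω
  C: Z = 1/(jωC) = -j/(ω·C) = 0 - j1.305e+05 Ω
Step 3 — Series combination: Z_total = R + C = 22.6 - j1.305e+05 Ω = 1.305e+05∠-90.0° Ω.
Step 4 — Power factor: PF = cos(φ) = Re(Z)/|Z| = 22.6/1.305e+05 = 0.0001732.
Step 5 — Type: Im(Z) = -1.305e+05 ⇒ leading (phase φ = -90.0°).

PF = 0.0001732 (leading, φ = -90.0°)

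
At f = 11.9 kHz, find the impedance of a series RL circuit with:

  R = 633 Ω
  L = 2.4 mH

Step 1 — Angular frequency: ω = 2π·f = 2π·1.19e+04 = 7.477e+04 rad/s.
Step 2 — Component impedances:
  R: Z = R = 633 Ω
  L: Z = jωL = j·7.477e+04·0.0024 = 0 + j179.4 Ω
Step 3 — Series combination: Z_total = R + L = 633 + j179.4 Ω = 657.9∠15.8° Ω.

Z = 633 + j179.4 Ω = 657.9∠15.8° Ω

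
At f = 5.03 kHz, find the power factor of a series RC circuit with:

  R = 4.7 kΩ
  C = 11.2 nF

Step 1 — Angular frequency: ω = 2π·f = 2π·5030 = 3.16e+04 rad/s.
Step 2 — Component impedances:
  R: Z = R = 4700 Ω
  C: Z = 1/(jωC) = -j/(ω·C) = 0 - j2825 Ω
Step 3 — Series combination: Z_total = R + C = 4700 - j2825 Ω = 5484∠-31.0° Ω.
Step 4 — Power factor: PF = cos(φ) = Re(Z)/|Z| = 4700/5483.7 = 0.8571.
Step 5 — Type: Im(Z) = -2825 ⇒ leading (phase φ = -31.0°).

PF = 0.8571 (leading, φ = -31.0°)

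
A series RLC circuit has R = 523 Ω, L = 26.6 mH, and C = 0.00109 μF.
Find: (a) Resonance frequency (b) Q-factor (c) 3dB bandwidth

Step 1 — Resonance condition Im(Z)=0 gives ω₀ = 1/√(LC).
Step 2 — ω₀ = 1/√(0.0266·1.09e-09) = 1.857e+05 rad/s.
Step 3 — f₀ = ω₀/(2π) = 2.956e+04 Hz.
Step 4 — Series Q: Q = ω₀L/R = 1.857e+05·0.0266/523 = 9.446.
Step 5 — 3dB bandwidth: Δω = ω₀/Q = 1.966e+04 rad/s; BW = Δω/(2π) = 3129 Hz.

(a) f₀ = 2.956e+04 Hz  (b) Q = 9.446  (c) BW = 3129 Hz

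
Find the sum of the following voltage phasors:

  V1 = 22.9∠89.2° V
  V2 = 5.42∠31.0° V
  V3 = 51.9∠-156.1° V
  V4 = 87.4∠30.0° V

Step 1 — Convert each phasor to rectangular form:
  V1 = 22.9·(cos(89.2°) + j·sin(89.2°)) = 0.3197 + j22.9 V
  V2 = 5.42·(cos(31.0°) + j·sin(31.0°)) = 4.646 + j2.792 V
  V3 = 51.9·(cos(-156.1°) + j·sin(-156.1°)) = -47.45 - j21.03 V
  V4 = 87.4·(cos(30.0°) + j·sin(30.0°)) = 75.69 + j43.7 V
Step 2 — Sum components: V_total = 33.21 + j48.36 V.
Step 3 — Convert to polar: |V_total| = 58.67 V, ∠V_total = 55.5°.

V_total = 58.67∠55.5° V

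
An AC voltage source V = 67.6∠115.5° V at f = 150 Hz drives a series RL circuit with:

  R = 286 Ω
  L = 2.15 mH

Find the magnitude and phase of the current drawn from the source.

Step 1 — Angular frequency: ω = 2π·f = 2π·150 = 942.5 rad/s.
Step 2 — Component impedances:
  R: Z = R = 286 Ω
  L: Z = jωL = j·942.5·0.00215 = 0 + j2.026 Ω
Step 3 — Series combination: Z_total = R + L = 286 + j2.026 Ω = 286∠0.4° Ω.
Step 4 — Source phasor: V = 67.6∠115.5° V = -29.1 + j61.01 V.
Step 5 — Ohm's law: I = V / Z_total = (-29.1 + j61.01) / (286 + j2.026) = -0.1002 + j0.214 A.
Step 6 — Convert to polar: |I| = 0.2364 A, ∠I = 115.1°.

I = 0.2364∠115.1° A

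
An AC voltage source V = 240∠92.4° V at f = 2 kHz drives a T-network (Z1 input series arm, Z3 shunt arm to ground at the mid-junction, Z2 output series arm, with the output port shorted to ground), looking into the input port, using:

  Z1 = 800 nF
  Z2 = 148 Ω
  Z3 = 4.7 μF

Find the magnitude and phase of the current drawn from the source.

Step 1 — Angular frequency: ω = 2π·f = 2π·2000 = 1.257e+04 rad/s.
Step 2 — Component impedances:
  Z1: Z = 1/(jωC) = -j/(ω·C) = 0 - j99.47 Ω
  Z2: Z = R = 148 Ω
  Z3: Z = 1/(jωC) = -j/(ω·C) = 0 - j16.93 Ω
Step 3 — With the output port shorted to ground, the output series arm Z2 runs from the junction to ground; the shunt arm Z3 also runs from the junction to ground. They appear in parallel: Z3 || Z2 = 1.912 - j16.71 Ω.
Step 4 — Series with input arm Z1: Z_in = Z1 + (Z3 || Z2) = 1.912 - j116.2 Ω = 116.2∠-89.1° Ω.
Step 5 — Source phasor: V = 240∠92.4° V = -10.05 + j239.8 V.
Step 6 — Ohm's law: I = V / Z_total = (-10.05 + j239.8) / (1.912 - j116.2) = -2.065 - j0.05252 A.
Step 7 — Convert to polar: |I| = 2.065 A, ∠I = -178.5°.

I = 2.065∠-178.5° A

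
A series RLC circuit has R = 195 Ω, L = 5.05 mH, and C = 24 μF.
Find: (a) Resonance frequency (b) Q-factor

Step 1 — Resonance condition Im(Z)=0 gives ω₀ = 1/√(LC).
Step 2 — ω₀ = 1/√(0.00505·2.4e-05) = 2872 rad/s.
Step 3 — f₀ = ω₀/(2π) = 457.2 Hz.
Step 4 — Series Q: Q = ω₀L/R = 2872·0.00505/195 = 0.07439.

(a) f₀ = 457.2 Hz  (b) Q = 0.07439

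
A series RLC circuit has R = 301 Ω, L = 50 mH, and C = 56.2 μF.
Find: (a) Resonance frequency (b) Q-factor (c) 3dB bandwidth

Step 1 — Resonance condition Im(Z)=0 gives ω₀ = 1/√(LC).
Step 2 — ω₀ = 1/√(0.05·5.62e-05) = 596.5 rad/s.
Step 3 — f₀ = ω₀/(2π) = 94.94 Hz.
Step 4 — Series Q: Q = ω₀L/R = 596.5·0.05/301 = 0.09909.
Step 5 — 3dB bandwidth: Δω = ω₀/Q = 6020 rad/s; BW = Δω/(2π) = 958.1 Hz.

(a) f₀ = 94.94 Hz  (b) Q = 0.09909  (c) BW = 958.1 Hz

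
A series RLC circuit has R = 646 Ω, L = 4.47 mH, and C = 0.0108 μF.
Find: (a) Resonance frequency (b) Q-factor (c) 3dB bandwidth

Step 1 — Resonance condition Im(Z)=0 gives ω₀ = 1/√(LC).
Step 2 — ω₀ = 1/√(0.00447·1.08e-08) = 1.439e+05 rad/s.
Step 3 — f₀ = ω₀/(2π) = 2.291e+04 Hz.
Step 4 — Series Q: Q = ω₀L/R = 1.439e+05·0.00447/646 = 0.9959.
Step 5 — 3dB bandwidth: Δω = ω₀/Q = 1.445e+05 rad/s; BW = Δω/(2π) = 2.3e+04 Hz.

(a) f₀ = 2.291e+04 Hz  (b) Q = 0.9959  (c) BW = 2.3e+04 Hz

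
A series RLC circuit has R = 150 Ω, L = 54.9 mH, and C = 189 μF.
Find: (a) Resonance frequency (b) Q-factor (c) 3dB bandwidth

Step 1 — Resonance: ω₀ = 1/√(LC) = 1/√(0.0549·0.000189) = 310.4 rad/s.
Step 2 — f₀ = ω₀/(2π) = 49.41 Hz.
Step 3 — Series Q: Q = ω₀L/R = 310.4·0.0549/150 = 0.1136.
Step 4 — Bandwidth: Δω = ω₀/Q = 2732 rad/s; BW = Δω/(2π) = 434.8 Hz.

(a) f₀ = 49.41 Hz  (b) Q = 0.1136  (c) BW = 434.8 Hz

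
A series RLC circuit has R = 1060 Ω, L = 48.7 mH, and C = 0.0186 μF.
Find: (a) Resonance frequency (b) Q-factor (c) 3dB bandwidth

Step 1 — Resonance: ω₀ = 1/√(LC) = 1/√(0.0487·1.86e-08) = 3.323e+04 rad/s.
Step 2 — f₀ = ω₀/(2π) = 5288 Hz.
Step 3 — Series Q: Q = ω₀L/R = 3.323e+04·0.0487/1060 = 1.527.
Step 4 — Bandwidth: Δω = ω₀/Q = 2.177e+04 rad/s; BW = Δω/(2π) = 3464 Hz.

(a) f₀ = 5288 Hz  (b) Q = 1.527  (c) BW = 3464 Hz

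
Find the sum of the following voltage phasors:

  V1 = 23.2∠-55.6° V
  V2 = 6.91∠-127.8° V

Step 1 — Convert each phasor to rectangular form:
  V1 = 23.2·(cos(-55.6°) + j·sin(-55.6°)) = 13.11 - j19.14 V
  V2 = 6.91·(cos(-127.8°) + j·sin(-127.8°)) = -4.235 - j5.46 V
Step 2 — Sum components: V_total = 8.872 - j24.6 V.
Step 3 — Convert to polar: |V_total| = 26.15 V, ∠V_total = -70.2°.

V_total = 26.15∠-70.2° V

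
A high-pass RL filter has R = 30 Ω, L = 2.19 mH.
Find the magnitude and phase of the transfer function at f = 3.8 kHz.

Step 1 — Angular frequency: ω = 2π·3800 = 2.388e+04 rad/s.
Step 2 — Transfer function: H(jω) = jωL/(R + jωL).
Step 3 — Numerator jωL = j·52.29; denominator R + jωL = 30 + j52.29.
Step 4 — H = 0.7523 + j0.4316.
Step 5 — Magnitude: |H| = 0.8674 (-1.2 dB); phase: φ = 29.8°.

|H| = 0.8674 (-1.2 dB), φ = 29.8°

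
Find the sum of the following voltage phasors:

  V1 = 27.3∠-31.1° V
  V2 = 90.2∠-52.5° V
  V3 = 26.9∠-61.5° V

Step 1 — Convert each phasor to rectangular form:
  V1 = 27.3·(cos(-31.1°) + j·sin(-31.1°)) = 23.38 - j14.1 V
  V2 = 90.2·(cos(-52.5°) + j·sin(-52.5°)) = 54.91 - j71.56 V
  V3 = 26.9·(cos(-61.5°) + j·sin(-61.5°)) = 12.84 - j23.64 V
Step 2 — Sum components: V_total = 91.12 - j109.3 V.
Step 3 — Convert to polar: |V_total| = 142.3 V, ∠V_total = -50.2°.

V_total = 142.3∠-50.2° V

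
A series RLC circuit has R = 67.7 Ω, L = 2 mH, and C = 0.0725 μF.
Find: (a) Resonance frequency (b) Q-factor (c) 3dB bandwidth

Step 1 — Resonance: ω₀ = 1/√(LC) = 1/√(0.002·7.25e-08) = 8.305e+04 rad/s.
Step 2 — f₀ = ω₀/(2π) = 1.322e+04 Hz.
Step 3 — Series Q: Q = ω₀L/R = 8.305e+04·0.002/67.7 = 2.453.
Step 4 — Bandwidth: Δω = ω₀/Q = 3.385e+04 rad/s; BW = Δω/(2π) = 5387 Hz.

(a) f₀ = 1.322e+04 Hz  (b) Q = 2.453  (c) BW = 5387 Hz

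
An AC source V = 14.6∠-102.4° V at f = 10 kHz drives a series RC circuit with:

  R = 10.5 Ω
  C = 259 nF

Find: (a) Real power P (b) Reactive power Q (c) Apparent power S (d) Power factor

Step 1 — Angular frequency: ω = 2π·f = 2π·1e+04 = 6.283e+04 rad/s.
Step 2 — Component impedances:
  R: Z = R = 10.5 Ω
  C: Z = 1/(jωC) = -j/(ω·C) = 0 - j61.45 Ω
Step 3 — Series combination: Z_total = R + C = 10.5 - j61.45 Ω = 62.34∠-80.3° Ω.
Step 4 — Source phasor: V = 14.6∠-102.4° V = -3.135 - j14.26 V.
Step 5 — Current: I = V / Z = 0.217 - j0.0881 A = 0.2342∠-22.1° A.
Step 6 — Complex power: S = V·I* = 0.5759 - j3.37 VA.
Step 7 — Real power: P = Re(S) = 0.5759 W.
Step 8 — Reactive power: Q = Im(S) = -3.37 VAR.
Step 9 — Apparent power: |S| = 3.419 VA.
Step 10 — Power factor: PF = P/|S| = 0.1684 (leading).

(a) P = 0.5759 W  (b) Q = -3.37 VAR  (c) S = 3.419 VA  (d) PF = 0.1684 (leading)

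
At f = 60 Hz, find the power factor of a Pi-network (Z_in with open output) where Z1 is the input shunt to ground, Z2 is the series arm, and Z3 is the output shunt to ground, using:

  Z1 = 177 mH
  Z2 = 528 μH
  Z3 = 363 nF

Step 1 — Angular frequency: ω = 2π·f = 2π·60 = 377 rad/s.
Step 2 — Component impedances:
  Z1: Z = jωL = j·377·0.177 = 0 + j66.73 Ω
  Z2: Z = jωL = j·377·0.000528 = 0 + j0.1991 Ω
  Z3: Z = 1/(jωC) = -j/(ω·C) = 0 - j7307 Ω
Step 3 — With open output, the series arm Z2 and the output shunt Z3 appear in series to ground: Z2 + Z3 = 0 - j7307 Ω.
Step 4 — Parallel with input shunt Z1: Z_in = Z1 || (Z2 + Z3) = 0 + j67.34 Ω = 67.34∠90.0° Ω.
Step 5 — Power factor: PF = cos(φ) = Re(Z)/|Z| = -0/67.34 = -0.
Step 6 — Type: Im(Z) = 67.34 ⇒ lagging (phase φ = 90.0°).

PF = -0 (lagging, φ = 90.0°)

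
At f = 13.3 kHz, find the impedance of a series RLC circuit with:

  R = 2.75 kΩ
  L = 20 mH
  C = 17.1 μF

Step 1 — Angular frequency: ω = 2π·f = 2π·1.33e+04 = 8.357e+04 rad/s.
Step 2 — Component impedances:
  R: Z = R = 2750 Ω
  L: Z = jωL = j·8.357e+04·0.02 = 0 + j1671 Ω
  C: Z = 1/(jωC) = -j/(ω·C) = 0 - j0.6998 Ω
Step 3 — Series combination: Z_total = R + L + C = 2750 + j1671 Ω = 3218∠31.3° Ω.

Z = 2750 + j1671 Ω = 3218∠31.3° Ω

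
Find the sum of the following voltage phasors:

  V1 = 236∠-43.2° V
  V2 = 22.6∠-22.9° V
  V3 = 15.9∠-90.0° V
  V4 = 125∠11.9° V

Step 1 — Convert each phasor to rectangular form:
  V1 = 236·(cos(-43.2°) + j·sin(-43.2°)) = 172 - j161.6 V
  V2 = 22.6·(cos(-22.9°) + j·sin(-22.9°)) = 20.82 - j8.794 V
  V3 = 15.9·(cos(-90.0°) + j·sin(-90.0°)) = 0 - j15.9 V
  V4 = 125·(cos(11.9°) + j·sin(11.9°)) = 122.3 + j25.78 V
Step 2 — Sum components: V_total = 315.2 - j160.5 V.
Step 3 — Convert to polar: |V_total| = 353.7 V, ∠V_total = -27.0°.

V_total = 353.7∠-27.0° V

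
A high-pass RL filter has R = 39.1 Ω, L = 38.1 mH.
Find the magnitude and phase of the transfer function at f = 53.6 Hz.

Step 1 — Angular frequency: ω = 2π·53.6 = 336.8 rad/s.
Step 2 — Transfer function: H(jω) = jωL/(R + jωL).
Step 3 — Numerator jωL = j·12.83; denominator R + jωL = 39.1 + j12.83.
Step 4 — H = 0.09722 + j0.2963.
Step 5 — Magnitude: |H| = 0.3118 (-10.1 dB); phase: φ = 71.8°.

|H| = 0.3118 (-10.1 dB), φ = 71.8°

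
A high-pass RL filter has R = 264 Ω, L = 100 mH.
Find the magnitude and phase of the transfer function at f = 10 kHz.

Step 1 — Angular frequency: ω = 2π·1e+04 = 6.283e+04 rad/s.
Step 2 — Transfer function: H(jω) = jωL/(R + jωL).
Step 3 — Numerator jωL = j·6283; denominator R + jωL = 264 + j6283.
Step 4 — H = 0.9982 + j0.04194.
Step 5 — Magnitude: |H| = 0.9991 (-0.0 dB); phase: φ = 2.4°.

|H| = 0.9991 (-0.0 dB), φ = 2.4°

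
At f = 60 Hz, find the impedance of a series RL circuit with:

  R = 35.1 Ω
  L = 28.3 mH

Step 1 — Angular frequency: ω = 2π·f = 2π·60 = 377 rad/s.
Step 2 — Component impedances:
  R: Z = R = 35.1 Ω
  L: Z = jωL = j·377·0.0283 = 0 + j10.67 Ω
Step 3 — Series combination: Z_total = R + L = 35.1 + j10.67 Ω = 36.69∠16.9° Ω.

Z = 35.1 + j10.67 Ω = 36.69∠16.9° Ω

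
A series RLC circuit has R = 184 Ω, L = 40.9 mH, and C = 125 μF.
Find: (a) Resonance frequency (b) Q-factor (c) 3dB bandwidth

Step 1 — Resonance: ω₀ = 1/√(LC) = 1/√(0.0409·0.000125) = 442.3 rad/s.
Step 2 — f₀ = ω₀/(2π) = 70.39 Hz.
Step 3 — Series Q: Q = ω₀L/R = 442.3·0.0409/184 = 0.09831.
Step 4 — Bandwidth: Δω = ω₀/Q = 4499 rad/s; BW = Δω/(2π) = 716 Hz.

(a) f₀ = 70.39 Hz  (b) Q = 0.09831  (c) BW = 716 Hz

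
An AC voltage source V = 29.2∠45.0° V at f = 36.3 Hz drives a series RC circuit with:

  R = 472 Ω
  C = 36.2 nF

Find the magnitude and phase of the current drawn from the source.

Step 1 — Angular frequency: ω = 2π·f = 2π·36.3 = 228.1 rad/s.
Step 2 — Component impedances:
  R: Z = R = 472 Ω
  C: Z = 1/(jωC) = -j/(ω·C) = 0 - j1.211e+05 Ω
Step 3 — Series combination: Z_total = R + C = 472 - j1.211e+05 Ω = 1.211e+05∠-89.8° Ω.
Step 4 — Source phasor: V = 29.2∠45.0° V = 20.65 + j20.65 V.
Step 5 — Ohm's law: I = V / Z_total = (20.65 + j20.65) / (472 - j1.211e+05) = -0.0001698 + j0.0001711 A.
Step 6 — Convert to polar: |I| = 0.0002411 A, ∠I = 134.8°.

I = 0.0002411∠134.8° A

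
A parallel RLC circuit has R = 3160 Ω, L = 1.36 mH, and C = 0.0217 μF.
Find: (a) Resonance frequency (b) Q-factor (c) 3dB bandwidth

Step 1 — Resonance: ω₀ = 1/√(LC) = 1/√(0.00136·2.17e-08) = 1.841e+05 rad/s.
Step 2 — f₀ = ω₀/(2π) = 2.93e+04 Hz.
Step 3 — Parallel Q: Q = R/(ω₀L) = 3160/(1.841e+05·0.00136) = 12.62.
Step 4 — Bandwidth: Δω = ω₀/Q = 1.458e+04 rad/s; BW = Δω/(2π) = 2321 Hz.

(a) f₀ = 2.93e+04 Hz  (b) Q = 12.62  (c) BW = 2321 Hz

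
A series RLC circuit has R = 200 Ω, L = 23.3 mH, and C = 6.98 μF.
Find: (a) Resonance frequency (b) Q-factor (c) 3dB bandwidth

Step 1 — Resonance condition Im(Z)=0 gives ω₀ = 1/√(LC).
Step 2 — ω₀ = 1/√(0.0233·6.98e-06) = 2480 rad/s.
Step 3 — f₀ = ω₀/(2π) = 394.7 Hz.
Step 4 — Series Q: Q = ω₀L/R = 2480·0.0233/200 = 0.2889.
Step 5 — 3dB bandwidth: Δω = ω₀/Q = 8584 rad/s; BW = Δω/(2π) = 1366 Hz.

(a) f₀ = 394.7 Hz  (b) Q = 0.2889  (c) BW = 1366 Hz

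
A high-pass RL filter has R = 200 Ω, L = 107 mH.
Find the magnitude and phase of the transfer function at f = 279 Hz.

Step 1 — Angular frequency: ω = 2π·279 = 1753 rad/s.
Step 2 — Transfer function: H(jω) = jωL/(R + jωL).
Step 3 — Numerator jωL = j·187.6; denominator R + jωL = 200 + j187.6.
Step 4 — H = 0.468 + j0.499.
Step 5 — Magnitude: |H| = 0.6841 (-3.3 dB); phase: φ = 46.8°.

|H| = 0.6841 (-3.3 dB), φ = 46.8°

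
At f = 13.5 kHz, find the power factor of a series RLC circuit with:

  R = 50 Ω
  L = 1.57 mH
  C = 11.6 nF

Step 1 — Angular frequency: ω = 2π·f = 2π·1.35e+04 = 8.482e+04 rad/s.
Step 2 — Component impedances:
  R: Z = R = 50 Ω
  L: Z = jωL = j·8.482e+04·0.00157 = 0 + j133.2 Ω
  C: Z = 1/(jωC) = -j/(ω·C) = 0 - j1016 Ω
Step 3 — Series combination: Z_total = R + L + C = 50 - j883.1 Ω = 884.6∠-86.8° Ω.
Step 4 — Power factor: PF = cos(φ) = Re(Z)/|Z| = 50/884.56 = 0.05653.
Step 5 — Type: Im(Z) = -883.1 ⇒ leading (phase φ = -86.8°).

PF = 0.05653 (leading, φ = -86.8°)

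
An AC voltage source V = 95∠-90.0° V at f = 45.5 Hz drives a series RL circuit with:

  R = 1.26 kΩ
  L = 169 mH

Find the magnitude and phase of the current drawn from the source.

Step 1 — Angular frequency: ω = 2π·f = 2π·45.5 = 285.9 rad/s.
Step 2 — Component impedances:
  R: Z = R = 1260 Ω
  L: Z = jωL = j·285.9·0.169 = 0 + j48.31 Ω
Step 3 — Series combination: Z_total = R + L = 1260 + j48.31 Ω = 1261∠2.2° Ω.
Step 4 — Source phasor: V = 95∠-90.0° V = 0 - j95 V.
Step 5 — Ohm's law: I = V / Z_total = (0 - j95) / (1260 + j48.31) = -0.002887 - j0.07529 A.
Step 6 — Convert to polar: |I| = 0.07534 A, ∠I = -92.2°.

I = 0.07534∠-92.2° A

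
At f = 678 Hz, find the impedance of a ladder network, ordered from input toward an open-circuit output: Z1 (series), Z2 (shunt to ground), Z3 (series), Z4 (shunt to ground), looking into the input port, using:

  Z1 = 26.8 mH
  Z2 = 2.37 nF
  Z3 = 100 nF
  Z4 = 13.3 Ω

Step 1 — Angular frequency: ω = 2π·f = 2π·678 = 4260 rad/s.
Step 2 — Component impedances:
  Z1: Z = jωL = j·4260·0.0268 = 0 + j114.2 Ω
  Z2: Z = 1/(jωC) = -j/(ω·C) = 0 - j9.905e+04 Ω
  Z3: Z = 1/(jωC) = -j/(ω·C) = 0 - j2347 Ω
  Z4: Z = R = 13.3 Ω
Step 3 — Ladder network (open output): work backward from the far end, alternating series and parallel combinations. Z_in = 12.69 - j2179 Ω = 2179∠-89.7° Ω.

Z = 12.69 - j2179 Ω = 2179∠-89.7° Ω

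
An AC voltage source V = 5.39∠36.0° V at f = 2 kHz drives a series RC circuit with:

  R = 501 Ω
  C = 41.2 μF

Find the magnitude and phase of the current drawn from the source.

Step 1 — Angular frequency: ω = 2π·f = 2π·2000 = 1.257e+04 rad/s.
Step 2 — Component impedances:
  R: Z = R = 501 Ω
  C: Z = 1/(jωC) = -j/(ω·C) = 0 - j1.931 Ω
Step 3 — Series combination: Z_total = R + C = 501 - j1.931 Ω = 501∠-0.2° Ω.
Step 4 — Source phasor: V = 5.39∠36.0° V = 4.361 + j3.168 V.
Step 5 — Ohm's law: I = V / Z_total = (4.361 + j3.168) / (501 - j1.931) = 0.008679 + j0.006357 A.
Step 6 — Convert to polar: |I| = 0.01076 A, ∠I = 36.2°.

I = 0.01076∠36.2° A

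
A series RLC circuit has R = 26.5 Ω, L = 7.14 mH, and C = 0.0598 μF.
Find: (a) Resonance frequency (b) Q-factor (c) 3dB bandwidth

Step 1 — Resonance: ω₀ = 1/√(LC) = 1/√(0.00714·5.98e-08) = 4.839e+04 rad/s.
Step 2 — f₀ = ω₀/(2π) = 7702 Hz.
Step 3 — Series Q: Q = ω₀L/R = 4.839e+04·0.00714/26.5 = 13.04.
Step 4 — Bandwidth: Δω = ω₀/Q = 3711 rad/s; BW = Δω/(2π) = 590.7 Hz.

(a) f₀ = 7702 Hz  (b) Q = 13.04  (c) BW = 590.7 Hz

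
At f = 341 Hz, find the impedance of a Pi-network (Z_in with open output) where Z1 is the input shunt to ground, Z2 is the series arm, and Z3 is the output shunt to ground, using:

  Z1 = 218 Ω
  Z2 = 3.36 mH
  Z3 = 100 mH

Step 1 — Angular frequency: ω = 2π·f = 2π·341 = 2143 rad/s.
Step 2 — Component impedances:
  Z1: Z = R = 218 Ω
  Z2: Z = jωL = j·2143·0.00336 = 0 + j7.199 Ω
  Z3: Z = jωL = j·2143·0.1 = 0 + j214.3 Ω
Step 3 — With open output, the series arm Z2 and the output shunt Z3 appear in series to ground: Z2 + Z3 = 0 + j221.5 Ω.
Step 4 — Parallel with input shunt Z1: Z_in = Z1 || (Z2 + Z3) = 110.7 + j109 Ω = 155.4∠44.5° Ω.

Z = 110.7 + j109 Ω = 155.4∠44.5° Ω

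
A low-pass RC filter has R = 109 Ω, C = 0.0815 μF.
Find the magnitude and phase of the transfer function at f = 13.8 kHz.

Step 1 — Angular frequency: ω = 2π·1.38e+04 = 8.671e+04 rad/s.
Step 2 — Transfer function: H(jω) = 1/(1 + jωRC).
Step 3 — Denominator: 1 + jωRC = 1 + j·8.671e+04·109·8.15e-08 = 1 + j0.7703.
Step 4 — H = 0.6276 - j0.4834.
Step 5 — Magnitude: |H| = 0.7922 (-2.0 dB); phase: φ = -37.6°.

|H| = 0.7922 (-2.0 dB), φ = -37.6°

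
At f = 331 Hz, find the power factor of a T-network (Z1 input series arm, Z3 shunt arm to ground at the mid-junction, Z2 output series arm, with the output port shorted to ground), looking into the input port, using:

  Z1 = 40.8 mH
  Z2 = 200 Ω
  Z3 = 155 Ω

Step 1 — Angular frequency: ω = 2π·f = 2π·331 = 2080 rad/s.
Step 2 — Component impedances:
  Z1: Z = jωL = j·2080·0.0408 = 0 + j84.85 Ω
  Z2: Z = R = 200 Ω
  Z3: Z = R = 155 Ω
Step 3 — With the output port shorted to ground, the output series arm Z2 runs from the junction to ground; the shunt arm Z3 also runs from the junction to ground. They appear in parallel: Z3 || Z2 = 87.32 Ω.
Step 4 — Series with input arm Z1: Z_in = Z1 + (Z3 || Z2) = 87.32 + j84.85 Ω = 121.8∠44.2° Ω.
Step 5 — Power factor: PF = cos(φ) = Re(Z)/|Z| = 87.324/121.76 = 0.7172.
Step 6 — Type: Im(Z) = 84.85 ⇒ lagging (phase φ = 44.2°).

PF = 0.7172 (lagging, φ = 44.2°)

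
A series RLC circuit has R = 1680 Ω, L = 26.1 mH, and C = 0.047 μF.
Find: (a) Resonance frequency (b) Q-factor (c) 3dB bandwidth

Step 1 — Resonance: ω₀ = 1/√(LC) = 1/√(0.0261·4.7e-08) = 2.855e+04 rad/s.
Step 2 — f₀ = ω₀/(2π) = 4544 Hz.
Step 3 — Series Q: Q = ω₀L/R = 2.855e+04·0.0261/1680 = 0.4436.
Step 4 — Bandwidth: Δω = ω₀/Q = 6.437e+04 rad/s; BW = Δω/(2π) = 1.024e+04 Hz.

(a) f₀ = 4544 Hz  (b) Q = 0.4436  (c) BW = 1.024e+04 Hz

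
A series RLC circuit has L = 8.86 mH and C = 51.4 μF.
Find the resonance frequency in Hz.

Step 1 — Resonance condition Im(Z)=0 gives ω₀ = 1/√(LC).
Step 2 — ω₀ = 1/√(0.00886·5.14e-05) = 1482 rad/s.
Step 3 — f₀ = ω₀/(2π) = 235.8 Hz.

f₀ = 235.8 Hz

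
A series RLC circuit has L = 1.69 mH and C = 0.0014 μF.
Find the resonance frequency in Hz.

Step 1 — Resonance condition Im(Z)=0 gives ω₀ = 1/√(LC).
Step 2 — ω₀ = 1/√(0.00169·1.4e-09) = 6.501e+05 rad/s.
Step 3 — f₀ = ω₀/(2π) = 1.035e+05 Hz.

f₀ = 1.035e+05 Hz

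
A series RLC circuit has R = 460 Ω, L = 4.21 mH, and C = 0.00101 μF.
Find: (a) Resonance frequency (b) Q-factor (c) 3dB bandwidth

Step 1 — Resonance condition Im(Z)=0 gives ω₀ = 1/√(LC).
Step 2 — ω₀ = 1/√(0.00421·1.01e-09) = 4.85e+05 rad/s.
Step 3 — f₀ = ω₀/(2π) = 7.718e+04 Hz.
Step 4 — Series Q: Q = ω₀L/R = 4.85e+05·0.00421/460 = 4.438.
Step 5 — 3dB bandwidth: Δω = ω₀/Q = 1.093e+05 rad/s; BW = Δω/(2π) = 1.739e+04 Hz.

(a) f₀ = 7.718e+04 Hz  (b) Q = 4.438  (c) BW = 1.739e+04 Hz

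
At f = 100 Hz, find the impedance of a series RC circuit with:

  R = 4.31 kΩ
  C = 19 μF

Step 1 — Angular frequency: ω = 2π·f = 2π·100 = 628.3 rad/s.
Step 2 — Component impedances:
  R: Z = R = 4310 Ω
  C: Z = 1/(jωC) = -j/(ω·C) = 0 - j83.77 Ω
Step 3 — Series combination: Z_total = R + C = 4310 - j83.77 Ω = 4311∠-1.1° Ω.

Z = 4310 - j83.77 Ω = 4311∠-1.1° Ω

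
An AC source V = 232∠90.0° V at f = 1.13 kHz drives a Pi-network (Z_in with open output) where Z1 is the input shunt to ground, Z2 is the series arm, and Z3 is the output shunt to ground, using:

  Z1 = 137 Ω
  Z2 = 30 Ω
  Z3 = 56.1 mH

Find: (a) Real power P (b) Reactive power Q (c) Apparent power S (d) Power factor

Step 1 — Angular frequency: ω = 2π·f = 2π·1130 = 7100 rad/s.
Step 2 — Component impedances:
  Z1: Z = R = 137 Ω
  Z2: Z = R = 30 Ω
  Z3: Z = jωL = j·7100·0.0561 = 0 + j398.3 Ω
Step 3 — With open output, the series arm Z2 and the output shunt Z3 appear in series to ground: Z2 + Z3 = 30 + j398.3 Ω.
Step 4 — Parallel with input shunt Z1: Z_in = Z1 || (Z2 + Z3) = 120.2 + j40.08 Ω = 126.7∠18.4° Ω.
Step 5 — Source phasor: V = 232∠90.0° V = 0 + j232 V.
Step 6 — Current: I = V / Z = 0.5792 + j1.737 A = 1.831∠71.6° A.
Step 7 — Complex power: S = V·I* = 403 + j134.4 VA.
Step 8 — Real power: P = Re(S) = 403 W.
Step 9 — Reactive power: Q = Im(S) = 134.4 VAR.
Step 10 — Apparent power: |S| = 424.8 VA.
Step 11 — Power factor: PF = P/|S| = 0.9487 (lagging).

(a) P = 403 W  (b) Q = 134.4 VAR  (c) S = 424.8 VA  (d) PF = 0.9487 (lagging)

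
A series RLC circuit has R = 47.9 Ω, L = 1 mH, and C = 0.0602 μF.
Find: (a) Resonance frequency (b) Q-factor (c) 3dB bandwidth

Step 1 — Resonance: ω₀ = 1/√(LC) = 1/√(0.001·6.02e-08) = 1.289e+05 rad/s.
Step 2 — f₀ = ω₀/(2π) = 2.051e+04 Hz.
Step 3 — Series Q: Q = ω₀L/R = 1.289e+05·0.001/47.9 = 2.691.
Step 4 — Bandwidth: Δω = ω₀/Q = 4.79e+04 rad/s; BW = Δω/(2π) = 7624 Hz.

(a) f₀ = 2.051e+04 Hz  (b) Q = 2.691  (c) BW = 7624 Hz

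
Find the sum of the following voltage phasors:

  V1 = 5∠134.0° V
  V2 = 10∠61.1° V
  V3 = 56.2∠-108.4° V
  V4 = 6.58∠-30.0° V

Step 1 — Convert each phasor to rectangular form:
  V1 = 5·(cos(134.0°) + j·sin(134.0°)) = -3.473 + j3.597 V
  V2 = 10·(cos(61.1°) + j·sin(61.1°)) = 4.833 + j8.755 V
  V3 = 56.2·(cos(-108.4°) + j·sin(-108.4°)) = -17.74 - j53.33 V
  V4 = 6.58·(cos(-30.0°) + j·sin(-30.0°)) = 5.698 - j3.29 V
Step 2 — Sum components: V_total = -10.68 - j44.27 V.
Step 3 — Convert to polar: |V_total| = 45.54 V, ∠V_total = -103.6°.

V_total = 45.54∠-103.6° V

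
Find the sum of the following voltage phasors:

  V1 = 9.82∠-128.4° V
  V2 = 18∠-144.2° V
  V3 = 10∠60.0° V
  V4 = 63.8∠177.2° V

Step 1 — Convert each phasor to rectangular form:
  V1 = 9.82·(cos(-128.4°) + j·sin(-128.4°)) = -6.1 - j7.696 V
  V2 = 18·(cos(-144.2°) + j·sin(-144.2°)) = -14.6 - j10.53 V
  V3 = 10·(cos(60.0°) + j·sin(60.0°)) = 5 + j8.66 V
  V4 = 63.8·(cos(177.2°) + j·sin(177.2°)) = -63.72 + j3.117 V
Step 2 — Sum components: V_total = -79.42 - j6.448 V.
Step 3 — Convert to polar: |V_total| = 79.68 V, ∠V_total = -175.4°.

V_total = 79.68∠-175.4° V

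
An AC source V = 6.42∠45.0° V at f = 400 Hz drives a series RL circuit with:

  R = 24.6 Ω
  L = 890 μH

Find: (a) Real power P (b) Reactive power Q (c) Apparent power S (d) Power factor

Step 1 — Angular frequency: ω = 2π·f = 2π·400 = 2513 rad/s.
Step 2 — Component impedances:
  R: Z = R = 24.6 Ω
  L: Z = jωL = j·2513·0.00089 = 0 + j2.237 Ω
Step 3 — Series combination: Z_total = R + L = 24.6 + j2.237 Ω = 24.7∠5.2° Ω.
Step 4 — Source phasor: V = 6.42∠45.0° V = 4.54 + j4.54 V.
Step 5 — Current: I = V / Z = 0.1997 + j0.1664 A = 0.2599∠39.8° A.
Step 6 — Complex power: S = V·I* = 1.662 + j0.1511 VA.
Step 7 — Real power: P = Re(S) = 1.662 W.
Step 8 — Reactive power: Q = Im(S) = 0.1511 VAR.
Step 9 — Apparent power: |S| = 1.669 VA.
Step 10 — Power factor: PF = P/|S| = 0.9959 (lagging).

(a) P = 1.662 W  (b) Q = 0.1511 VAR  (c) S = 1.669 VA  (d) PF = 0.9959 (lagging)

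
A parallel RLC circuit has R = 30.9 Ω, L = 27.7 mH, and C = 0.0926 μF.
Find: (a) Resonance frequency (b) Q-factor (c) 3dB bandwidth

Step 1 — Resonance: ω₀ = 1/√(LC) = 1/√(0.0277·9.26e-08) = 1.974e+04 rad/s.
Step 2 — f₀ = ω₀/(2π) = 3142 Hz.
Step 3 — Parallel Q: Q = R/(ω₀L) = 30.9/(1.974e+04·0.0277) = 0.0565.
Step 4 — Bandwidth: Δω = ω₀/Q = 3.495e+05 rad/s; BW = Δω/(2π) = 5.562e+04 Hz.

(a) f₀ = 3142 Hz  (b) Q = 0.0565  (c) BW = 5.562e+04 Hz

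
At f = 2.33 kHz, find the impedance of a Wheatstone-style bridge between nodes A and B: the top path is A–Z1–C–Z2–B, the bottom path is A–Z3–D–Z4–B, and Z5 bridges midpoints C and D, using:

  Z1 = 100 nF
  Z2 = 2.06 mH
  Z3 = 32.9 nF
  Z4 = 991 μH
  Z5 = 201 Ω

Step 1 — Angular frequency: ω = 2π·f = 2π·2330 = 1.464e+04 rad/s.
Step 2 — Component impedances:
  Z1: Z = 1/(jωC) = -j/(ω·C) = 0 - j683.1 Ω
  Z2: Z = jωL = j·1.464e+04·0.00206 = 0 + j30.16 Ω
  Z3: Z = 1/(jωC) = -j/(ω·C) = 0 - j2076 Ω
  Z4: Z = jωL = j·1.464e+04·0.000991 = 0 + j14.51 Ω
  Z5: Z = R = 201 Ω
Step 3 — Bridge requires nodal analysis (the Z5 bridge couples midpoints C and D, so the two paths cannot be reduced to a simple series/parallel combination). Setting node B to ground and injecting 1 A at node A, the 3-node admittance system at A, C, D solves to V_A = Z_AB = 1.784 - j496.3 Ω = 496.3∠-89.8° Ω.

Z = 1.784 - j496.3 Ω = 496.3∠-89.8° Ω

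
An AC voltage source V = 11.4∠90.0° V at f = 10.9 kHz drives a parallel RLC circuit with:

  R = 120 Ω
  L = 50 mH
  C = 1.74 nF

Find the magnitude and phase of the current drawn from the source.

Step 1 — Angular frequency: ω = 2π·f = 2π·1.09e+04 = 6.849e+04 rad/s.
Step 2 — Component impedances:
  R: Z = R = 120 Ω
  L: Z = jωL = j·6.849e+04·0.05 = 0 + j3424 Ω
  C: Z = 1/(jωC) = -j/(ω·C) = 0 - j8392 Ω
Step 3 — Parallel combination: 1/Z_total = 1/R + 1/L + 1/C; Z_total = 119.9 + j2.488 Ω = 120∠1.2° Ω.
Step 4 — Source phasor: V = 11.4∠90.0° V = 0 + j11.4 V.
Step 5 — Ohm's law: I = V / Z_total = (0 + j11.4) / (119.9 + j2.488) = 0.001971 + j0.095 A.
Step 6 — Convert to polar: |I| = 0.09502 A, ∠I = 88.8°.

I = 0.09502∠88.8° A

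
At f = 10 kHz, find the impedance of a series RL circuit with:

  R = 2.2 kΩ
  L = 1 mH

Step 1 — Angular frequency: ω = 2π·f = 2π·1e+04 = 6.283e+04 rad/s.
Step 2 — Component impedances:
  R: Z = R = 2200 Ω
  L: Z = jωL = j·6.283e+04·0.001 = 0 + j62.83 Ω
Step 3 — Series combination: Z_total = R + L = 2200 + j62.83 Ω = 2201∠1.6° Ω.

Z = 2200 + j62.83 Ω = 2201∠1.6° Ω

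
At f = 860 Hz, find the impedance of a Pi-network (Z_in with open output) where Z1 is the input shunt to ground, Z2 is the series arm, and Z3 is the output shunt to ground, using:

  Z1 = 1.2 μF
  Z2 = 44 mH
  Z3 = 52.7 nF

Step 1 — Angular frequency: ω = 2π·f = 2π·860 = 5404 rad/s.
Step 2 — Component impedances:
  Z1: Z = 1/(jωC) = -j/(ω·C) = 0 - j154.2 Ω
  Z2: Z = jωL = j·5404·0.044 = 0 + j237.8 Ω
  Z3: Z = 1/(jωC) = -j/(ω·C) = 0 - j3512 Ω
Step 3 — With open output, the series arm Z2 and the output shunt Z3 appear in series to ground: Z2 + Z3 = 0 - j3274 Ω.
Step 4 — Parallel with input shunt Z1: Z_in = Z1 || (Z2 + Z3) = 0 - j147.3 Ω = 147.3∠-90.0° Ω.

Z = 0 - j147.3 Ω = 147.3∠-90.0° Ω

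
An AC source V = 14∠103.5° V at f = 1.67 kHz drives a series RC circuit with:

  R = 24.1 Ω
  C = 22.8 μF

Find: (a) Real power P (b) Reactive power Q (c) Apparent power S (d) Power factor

Step 1 — Angular frequency: ω = 2π·f = 2π·1670 = 1.049e+04 rad/s.
Step 2 — Component impedances:
  R: Z = R = 24.1 Ω
  C: Z = 1/(jωC) = -j/(ω·C) = 0 - j4.18 Ω
Step 3 — Series combination: Z_total = R + C = 24.1 - j4.18 Ω = 24.46∠-9.8° Ω.
Step 4 — Source phasor: V = 14∠103.5° V = -3.268 + j13.61 V.
Step 5 — Current: I = V / Z = -0.2268 + j0.5255 A = 0.5724∠113.3° A.
Step 6 — Complex power: S = V·I* = 7.895 - j1.369 VA.
Step 7 — Real power: P = Re(S) = 7.895 W.
Step 8 — Reactive power: Q = Im(S) = -1.369 VAR.
Step 9 — Apparent power: |S| = 8.013 VA.
Step 10 — Power factor: PF = P/|S| = 0.9853 (leading).

(a) P = 7.895 W  (b) Q = -1.369 VAR  (c) S = 8.013 VA  (d) PF = 0.9853 (leading)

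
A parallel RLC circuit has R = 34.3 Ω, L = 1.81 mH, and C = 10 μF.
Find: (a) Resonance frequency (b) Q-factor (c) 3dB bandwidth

Step 1 — Resonance: ω₀ = 1/√(LC) = 1/√(0.00181·1e-05) = 7433 rad/s.
Step 2 — f₀ = ω₀/(2π) = 1183 Hz.
Step 3 — Parallel Q: Q = R/(ω₀L) = 34.3/(7433·0.00181) = 2.549.
Step 4 — Bandwidth: Δω = ω₀/Q = 2915 rad/s; BW = Δω/(2π) = 464 Hz.

(a) f₀ = 1183 Hz  (b) Q = 2.549  (c) BW = 464 Hz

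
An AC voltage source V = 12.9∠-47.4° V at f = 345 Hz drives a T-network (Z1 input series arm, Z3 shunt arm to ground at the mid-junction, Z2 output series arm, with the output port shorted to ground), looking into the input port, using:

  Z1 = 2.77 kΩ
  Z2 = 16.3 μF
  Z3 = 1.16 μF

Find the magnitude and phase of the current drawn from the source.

Step 1 — Angular frequency: ω = 2π·f = 2π·345 = 2168 rad/s.
Step 2 — Component impedances:
  Z1: Z = R = 2770 Ω
  Z2: Z = 1/(jωC) = -j/(ω·C) = 0 - j28.3 Ω
  Z3: Z = 1/(jωC) = -j/(ω·C) = 0 - j397.7 Ω
Step 3 — With the output port shorted to ground, the output series arm Z2 runs from the junction to ground; the shunt arm Z3 also runs from the junction to ground. They appear in parallel: Z3 || Z2 = 0 - j26.42 Ω.
Step 4 — Series with input arm Z1: Z_in = Z1 + (Z3 || Z2) = 2770 - j26.42 Ω = 2770∠-0.5° Ω.
Step 5 — Source phasor: V = 12.9∠-47.4° V = 8.732 - j9.496 V.
Step 6 — Ohm's law: I = V / Z_total = (8.732 - j9.496) / (2770 - j26.42) = 0.003185 - j0.003398 A.
Step 7 — Convert to polar: |I| = 0.004657 A, ∠I = -46.9°.

I = 0.004657∠-46.9° A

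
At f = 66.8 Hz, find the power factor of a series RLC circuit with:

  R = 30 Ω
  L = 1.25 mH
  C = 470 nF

Step 1 — Angular frequency: ω = 2π·f = 2π·66.8 = 419.7 rad/s.
Step 2 — Component impedances:
  R: Z = R = 30 Ω
  L: Z = jωL = j·419.7·0.00125 = 0 + j0.5246 Ω
  C: Z = 1/(jωC) = -j/(ω·C) = 0 - j5069 Ω
Step 3 — Series combination: Z_total = R + L + C = 30 - j5069 Ω = 5069∠-89.7° Ω.
Step 4 — Power factor: PF = cos(φ) = Re(Z)/|Z| = 30/5068.8 = 0.005919.
Step 5 — Type: Im(Z) = -5069 ⇒ leading (phase φ = -89.7°).

PF = 0.005919 (leading, φ = -89.7°)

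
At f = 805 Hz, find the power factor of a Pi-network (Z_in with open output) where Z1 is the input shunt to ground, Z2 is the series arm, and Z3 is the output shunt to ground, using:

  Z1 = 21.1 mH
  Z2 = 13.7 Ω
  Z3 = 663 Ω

Step 1 — Angular frequency: ω = 2π·f = 2π·805 = 5058 rad/s.
Step 2 — Component impedances:
  Z1: Z = jωL = j·5058·0.0211 = 0 + j106.7 Ω
  Z2: Z = R = 13.7 Ω
  Z3: Z = R = 663 Ω
Step 3 — With open output, the series arm Z2 and the output shunt Z3 appear in series to ground: Z2 + Z3 = 676.7 Ω.
Step 4 — Parallel with input shunt Z1: Z_in = Z1 || (Z2 + Z3) = 16.42 + j104.1 Ω = 105.4∠81.0° Ω.
Step 5 — Power factor: PF = cos(φ) = Re(Z)/|Z| = 16.42/105.4 = 0.1558.
Step 6 — Type: Im(Z) = 104.1 ⇒ lagging (phase φ = 81.0°).

PF = 0.1558 (lagging, φ = 81.0°)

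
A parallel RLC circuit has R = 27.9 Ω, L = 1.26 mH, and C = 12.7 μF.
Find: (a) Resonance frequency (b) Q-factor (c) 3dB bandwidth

Step 1 — Resonance: ω₀ = 1/√(LC) = 1/√(0.00126·1.27e-05) = 7905 rad/s.
Step 2 — f₀ = ω₀/(2π) = 1258 Hz.
Step 3 — Parallel Q: Q = R/(ω₀L) = 27.9/(7905·0.00126) = 2.801.
Step 4 — Bandwidth: Δω = ω₀/Q = 2822 rad/s; BW = Δω/(2π) = 449.2 Hz.

(a) f₀ = 1258 Hz  (b) Q = 2.801  (c) BW = 449.2 Hz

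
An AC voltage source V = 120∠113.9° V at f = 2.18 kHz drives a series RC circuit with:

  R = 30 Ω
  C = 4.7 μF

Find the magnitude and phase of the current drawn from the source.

Step 1 — Angular frequency: ω = 2π·f = 2π·2180 = 1.37e+04 rad/s.
Step 2 — Component impedances:
  R: Z = R = 30 Ω
  C: Z = 1/(jωC) = -j/(ω·C) = 0 - j15.53 Ω
Step 3 — Series combination: Z_total = R + C = 30 - j15.53 Ω = 33.78∠-27.4° Ω.
Step 4 — Source phasor: V = 120∠113.9° V = -48.62 + j109.7 V.
Step 5 — Ohm's law: I = V / Z_total = (-48.62 + j109.7) / (30 - j15.53) = -2.771 + j2.222 A.
Step 6 — Convert to polar: |I| = 3.552 A, ∠I = 141.3°.

I = 3.552∠141.3° A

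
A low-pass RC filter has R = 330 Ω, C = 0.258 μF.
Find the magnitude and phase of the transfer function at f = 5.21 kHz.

Step 1 — Angular frequency: ω = 2π·5210 = 3.274e+04 rad/s.
Step 2 — Transfer function: H(jω) = 1/(1 + jωRC).
Step 3 — Denominator: 1 + jωRC = 1 + j·3.274e+04·330·2.58e-07 = 1 + j2.787.
Step 4 — H = 0.1141 - j0.3179.
Step 5 — Magnitude: |H| = 0.3377 (-9.4 dB); phase: φ = -70.3°.

|H| = 0.3377 (-9.4 dB), φ = -70.3°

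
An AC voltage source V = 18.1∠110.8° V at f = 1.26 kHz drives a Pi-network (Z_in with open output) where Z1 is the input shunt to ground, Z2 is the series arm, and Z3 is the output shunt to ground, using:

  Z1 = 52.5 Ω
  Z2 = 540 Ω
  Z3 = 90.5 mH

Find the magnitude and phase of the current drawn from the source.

Step 1 — Angular frequency: ω = 2π·f = 2π·1260 = 7917 rad/s.
Step 2 — Component impedances:
  Z1: Z = R = 52.5 Ω
  Z2: Z = R = 540 Ω
  Z3: Z = jωL = j·7917·0.0905 = 0 + j716.5 Ω
Step 3 — With open output, the series arm Z2 and the output shunt Z3 appear in series to ground: Z2 + Z3 = 540 + j716.5 Ω.
Step 4 — Parallel with input shunt Z1: Z_in = Z1 || (Z2 + Z3) = 50.61 + j2.285 Ω = 50.66∠2.6° Ω.
Step 5 — Source phasor: V = 18.1∠110.8° V = -6.427 + j16.92 V.
Step 6 — Ohm's law: I = V / Z_total = (-6.427 + j16.92) / (50.61 + j2.285) = -0.1117 + j0.3394 A.
Step 7 — Convert to polar: |I| = 0.3573 A, ∠I = 108.2°.

I = 0.3573∠108.2° A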